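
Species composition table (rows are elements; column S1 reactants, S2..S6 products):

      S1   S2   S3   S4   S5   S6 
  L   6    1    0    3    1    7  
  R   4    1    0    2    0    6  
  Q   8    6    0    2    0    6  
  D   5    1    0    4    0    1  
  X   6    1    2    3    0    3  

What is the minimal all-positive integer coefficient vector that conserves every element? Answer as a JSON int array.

L: 5·6 = 30 | 4·1+4·0+5·3+4·1+1·7 = 30
R: 5·4 = 20 | 4·1+4·0+5·2+4·0+1·6 = 20
Q: 5·8 = 40 | 4·6+4·0+5·2+4·0+1·6 = 40
D: 5·5 = 25 | 4·1+4·0+5·4+4·0+1·1 = 25
X: 5·6 = 30 | 4·1+4·2+5·3+4·0+1·3 = 30
gcd(5,4,4,5,4,1) = 1

Coefficients: [5, 4, 4, 5, 4, 1]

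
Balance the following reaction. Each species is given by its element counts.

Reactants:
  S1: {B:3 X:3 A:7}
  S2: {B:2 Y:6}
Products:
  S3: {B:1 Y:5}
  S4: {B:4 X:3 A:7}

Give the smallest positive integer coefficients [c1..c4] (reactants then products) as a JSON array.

Coefficients: [4, 5, 6, 4]

B: 4·3+5·2 = 22 | 6·1+4·4 = 22
X: 4·3+5·0 = 12 | 6·0+4·3 = 12
A: 4·7+5·0 = 28 | 6·0+4·7 = 28
Y: 4·0+5·6 = 30 | 6·5+4·0 = 30
gcd(4,5,6,4) = 1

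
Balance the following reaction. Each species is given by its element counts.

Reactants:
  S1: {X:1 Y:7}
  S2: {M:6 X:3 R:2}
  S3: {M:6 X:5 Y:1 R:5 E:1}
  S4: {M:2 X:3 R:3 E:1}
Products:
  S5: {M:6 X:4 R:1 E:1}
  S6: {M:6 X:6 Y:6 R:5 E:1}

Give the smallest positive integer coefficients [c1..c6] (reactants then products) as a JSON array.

M: 5·0+4·6+1·6+6·2 = 42 | 1·6+6·6 = 42
X: 5·1+4·3+1·5+6·3 = 40 | 1·4+6·6 = 40
Y: 5·7+4·0+1·1+6·0 = 36 | 1·0+6·6 = 36
R: 5·0+4·2+1·5+6·3 = 31 | 1·1+6·5 = 31
E: 5·0+4·0+1·1+6·1 = 7 | 1·1+6·1 = 7
gcd(5,4,1,6,1,6) = 1

Coefficients: [5, 4, 1, 6, 1, 6]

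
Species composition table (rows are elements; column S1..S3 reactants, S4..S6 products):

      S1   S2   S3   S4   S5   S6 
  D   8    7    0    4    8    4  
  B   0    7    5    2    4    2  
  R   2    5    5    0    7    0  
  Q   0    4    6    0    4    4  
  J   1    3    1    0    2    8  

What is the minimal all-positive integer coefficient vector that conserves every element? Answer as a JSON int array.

Coefficients: [6, 4, 2, 6, 6, 1]

D: 6·8+4·7+2·0 = 76 | 6·4+6·8+1·4 = 76
B: 6·0+4·7+2·5 = 38 | 6·2+6·4+1·2 = 38
R: 6·2+4·5+2·5 = 42 | 6·0+6·7+1·0 = 42
Q: 6·0+4·4+2·6 = 28 | 6·0+6·4+1·4 = 28
J: 6·1+4·3+2·1 = 20 | 6·0+6·2+1·8 = 20
gcd(6,4,2,6,6,1) = 1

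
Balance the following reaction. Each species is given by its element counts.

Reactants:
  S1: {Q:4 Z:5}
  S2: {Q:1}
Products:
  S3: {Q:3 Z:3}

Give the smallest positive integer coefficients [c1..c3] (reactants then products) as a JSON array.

Coefficients: [3, 3, 5]

Q: 3·4+3·1 = 15 | 5·3 = 15
Z: 3·5+3·0 = 15 | 5·3 = 15
gcd(3,3,5) = 1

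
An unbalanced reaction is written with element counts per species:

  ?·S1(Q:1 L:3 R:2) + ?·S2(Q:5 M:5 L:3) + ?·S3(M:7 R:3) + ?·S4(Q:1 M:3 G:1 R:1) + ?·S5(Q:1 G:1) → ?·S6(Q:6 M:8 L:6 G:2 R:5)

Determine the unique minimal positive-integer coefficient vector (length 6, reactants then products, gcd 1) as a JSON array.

Coefficients: [6, 2, 1, 5, 3, 4]

Q: 6·1+2·5+1·0+5·1+3·1 = 24 | 4·6 = 24
M: 6·0+2·5+1·7+5·3+3·0 = 32 | 4·8 = 32
L: 6·3+2·3+1·0+5·0+3·0 = 24 | 4·6 = 24
G: 6·0+2·0+1·0+5·1+3·1 = 8 | 4·2 = 8
R: 6·2+2·0+1·3+5·1+3·0 = 20 | 4·5 = 20
gcd(6,2,1,5,3,4) = 1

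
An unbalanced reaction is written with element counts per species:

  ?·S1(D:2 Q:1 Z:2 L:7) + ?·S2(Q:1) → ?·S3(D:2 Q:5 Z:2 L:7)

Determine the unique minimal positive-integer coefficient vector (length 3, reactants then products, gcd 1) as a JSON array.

D: 1·2+4·0 = 2 | 1·2 = 2
Q: 1·1+4·1 = 5 | 1·5 = 5
Z: 1·2+4·0 = 2 | 1·2 = 2
L: 1·7+4·0 = 7 | 1·7 = 7
gcd(1,4,1) = 1

Coefficients: [1, 4, 1]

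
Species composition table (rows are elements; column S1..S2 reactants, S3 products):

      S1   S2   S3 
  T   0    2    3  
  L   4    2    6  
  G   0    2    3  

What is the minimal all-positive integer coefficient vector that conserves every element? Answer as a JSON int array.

T: 3·0+6·2 = 12 | 4·3 = 12
L: 3·4+6·2 = 24 | 4·6 = 24
G: 3·0+6·2 = 12 | 4·3 = 12
gcd(3,6,4) = 1

Coefficients: [3, 6, 4]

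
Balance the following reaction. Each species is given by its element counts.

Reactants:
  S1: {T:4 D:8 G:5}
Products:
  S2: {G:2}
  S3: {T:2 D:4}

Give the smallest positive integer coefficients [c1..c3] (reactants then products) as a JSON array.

T: 2·4 = 8 | 5·0+4·2 = 8
D: 2·8 = 16 | 5·0+4·4 = 16
G: 2·5 = 10 | 5·2+4·0 = 10
gcd(2,5,4) = 1

Coefficients: [2, 5, 4]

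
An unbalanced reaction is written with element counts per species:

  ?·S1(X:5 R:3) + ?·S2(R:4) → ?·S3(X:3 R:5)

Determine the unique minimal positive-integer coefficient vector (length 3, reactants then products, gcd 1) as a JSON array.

X: 3·5+4·0 = 15 | 5·3 = 15
R: 3·3+4·4 = 25 | 5·5 = 25
gcd(3,4,5) = 1

Coefficients: [3, 4, 5]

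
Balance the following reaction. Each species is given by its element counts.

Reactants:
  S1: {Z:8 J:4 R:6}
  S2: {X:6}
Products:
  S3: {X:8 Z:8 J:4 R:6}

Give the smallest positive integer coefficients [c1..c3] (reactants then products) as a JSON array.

Coefficients: [3, 4, 3]

X: 3·0+4·6 = 24 | 3·8 = 24
Z: 3·8+4·0 = 24 | 3·8 = 24
J: 3·4+4·0 = 12 | 3·4 = 12
R: 3·6+4·0 = 18 | 3·6 = 18
gcd(3,4,3) = 1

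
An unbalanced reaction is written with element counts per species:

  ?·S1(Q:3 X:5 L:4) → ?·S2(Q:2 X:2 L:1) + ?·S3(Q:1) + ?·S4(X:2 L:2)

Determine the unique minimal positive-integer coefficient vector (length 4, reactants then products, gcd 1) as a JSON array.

Coefficients: [2, 2, 2, 3]

Q: 2·3 = 6 | 2·2+2·1+3·0 = 6
X: 2·5 = 10 | 2·2+2·0+3·2 = 10
L: 2·4 = 8 | 2·1+2·0+3·2 = 8
gcd(2,2,2,3) = 1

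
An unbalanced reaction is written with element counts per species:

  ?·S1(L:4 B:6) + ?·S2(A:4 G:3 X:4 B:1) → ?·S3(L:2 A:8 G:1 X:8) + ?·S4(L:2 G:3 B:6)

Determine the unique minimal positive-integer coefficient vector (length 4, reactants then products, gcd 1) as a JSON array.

Coefficients: [4, 6, 3, 5]

L: 4·4+6·0 = 16 | 3·2+5·2 = 16
A: 4·0+6·4 = 24 | 3·8+5·0 = 24
G: 4·0+6·3 = 18 | 3·1+5·3 = 18
X: 4·0+6·4 = 24 | 3·8+5·0 = 24
B: 4·6+6·1 = 30 | 3·0+5·6 = 30
gcd(4,6,3,5) = 1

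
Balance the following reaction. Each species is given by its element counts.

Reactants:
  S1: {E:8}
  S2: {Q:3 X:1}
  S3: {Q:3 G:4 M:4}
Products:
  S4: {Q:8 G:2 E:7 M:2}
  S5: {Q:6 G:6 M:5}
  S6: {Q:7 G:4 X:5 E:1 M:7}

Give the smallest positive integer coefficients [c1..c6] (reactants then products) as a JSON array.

Q: 1·0+5·3+6·3 = 33 | 1·8+3·6+1·7 = 33
G: 1·0+5·0+6·4 = 24 | 1·2+3·6+1·4 = 24
X: 1·0+5·1+6·0 = 5 | 1·0+3·0+1·5 = 5
E: 1·8+5·0+6·0 = 8 | 1·7+3·0+1·1 = 8
M: 1·0+5·0+6·4 = 24 | 1·2+3·5+1·7 = 24
gcd(1,5,6,1,3,1) = 1

Coefficients: [1, 5, 6, 1, 3, 1]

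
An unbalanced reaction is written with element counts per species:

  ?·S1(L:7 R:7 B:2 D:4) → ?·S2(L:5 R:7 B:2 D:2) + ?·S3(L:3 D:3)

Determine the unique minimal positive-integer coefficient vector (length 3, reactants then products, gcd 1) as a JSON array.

L: 3·7 = 21 | 3·5+2·3 = 21
R: 3·7 = 21 | 3·7+2·0 = 21
B: 3·2 = 6 | 3·2+2·0 = 6
D: 3·4 = 12 | 3·2+2·3 = 12
gcd(3,3,2) = 1

Coefficients: [3, 3, 2]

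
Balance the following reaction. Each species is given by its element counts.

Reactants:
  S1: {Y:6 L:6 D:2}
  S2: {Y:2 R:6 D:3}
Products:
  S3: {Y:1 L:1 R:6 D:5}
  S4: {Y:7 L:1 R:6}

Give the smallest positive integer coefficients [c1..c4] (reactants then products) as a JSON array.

Y: 1·6+6·2 = 18 | 4·1+2·7 = 18
L: 1·6+6·0 = 6 | 4·1+2·1 = 6
R: 1·0+6·6 = 36 | 4·6+2·6 = 36
D: 1·2+6·3 = 20 | 4·5+2·0 = 20
gcd(1,6,4,2) = 1

Coefficients: [1, 6, 4, 2]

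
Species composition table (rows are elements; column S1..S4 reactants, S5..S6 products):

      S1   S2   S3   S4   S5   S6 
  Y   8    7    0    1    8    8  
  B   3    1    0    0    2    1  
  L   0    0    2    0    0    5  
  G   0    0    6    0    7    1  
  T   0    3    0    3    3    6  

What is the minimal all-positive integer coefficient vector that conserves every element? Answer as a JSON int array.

Y: 2·8+4·7+5·0+4·1 = 48 | 4·8+2·8 = 48
B: 2·3+4·1+5·0+4·0 = 10 | 4·2+2·1 = 10
L: 2·0+4·0+5·2+4·0 = 10 | 4·0+2·5 = 10
G: 2·0+4·0+5·6+4·0 = 30 | 4·7+2·1 = 30
T: 2·0+4·3+5·0+4·3 = 24 | 4·3+2·6 = 24
gcd(2,4,5,4,4,2) = 1

Coefficients: [2, 4, 5, 4, 4, 2]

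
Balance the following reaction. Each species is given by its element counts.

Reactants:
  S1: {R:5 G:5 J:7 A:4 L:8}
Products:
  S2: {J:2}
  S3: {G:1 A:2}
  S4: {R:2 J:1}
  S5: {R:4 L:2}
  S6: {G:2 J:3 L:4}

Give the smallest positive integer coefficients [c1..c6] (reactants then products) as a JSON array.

Coefficients: [2, 2, 4, 1, 2, 3]

R: 2·5 = 10 | 2·0+4·0+1·2+2·4+3·0 = 10
G: 2·5 = 10 | 2·0+4·1+1·0+2·0+3·2 = 10
J: 2·7 = 14 | 2·2+4·0+1·1+2·0+3·3 = 14
A: 2·4 = 8 | 2·0+4·2+1·0+2·0+3·0 = 8
L: 2·8 = 16 | 2·0+4·0+1·0+2·2+3·4 = 16
gcd(2,2,4,1,2,3) = 1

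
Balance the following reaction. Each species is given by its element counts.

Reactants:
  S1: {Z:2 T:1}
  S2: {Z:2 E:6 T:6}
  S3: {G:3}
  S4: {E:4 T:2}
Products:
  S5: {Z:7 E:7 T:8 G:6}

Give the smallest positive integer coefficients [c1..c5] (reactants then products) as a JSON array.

Coefficients: [6, 1, 4, 2, 2]

Z: 6·2+1·2+4·0+2·0 = 14 | 2·7 = 14
E: 6·0+1·6+4·0+2·4 = 14 | 2·7 = 14
T: 6·1+1·6+4·0+2·2 = 16 | 2·8 = 16
G: 6·0+1·0+4·3+2·0 = 12 | 2·6 = 12
gcd(6,1,4,2,2) = 1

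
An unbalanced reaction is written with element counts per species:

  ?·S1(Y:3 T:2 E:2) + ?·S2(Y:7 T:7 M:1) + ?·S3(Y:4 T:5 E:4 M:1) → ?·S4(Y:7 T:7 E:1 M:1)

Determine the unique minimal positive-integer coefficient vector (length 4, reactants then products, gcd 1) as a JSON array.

Coefficients: [1, 5, 1, 6]

Y: 1·3+5·7+1·4 = 42 | 6·7 = 42
T: 1·2+5·7+1·5 = 42 | 6·7 = 42
E: 1·2+5·0+1·4 = 6 | 6·1 = 6
M: 1·0+5·1+1·1 = 6 | 6·1 = 6
gcd(1,5,1,6) = 1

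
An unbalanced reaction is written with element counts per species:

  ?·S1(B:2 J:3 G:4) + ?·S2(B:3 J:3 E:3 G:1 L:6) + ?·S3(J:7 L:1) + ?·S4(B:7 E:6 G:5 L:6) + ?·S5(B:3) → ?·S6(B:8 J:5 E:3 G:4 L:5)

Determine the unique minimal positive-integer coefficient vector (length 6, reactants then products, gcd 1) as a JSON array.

B: 3·2+3·3+1·0+1·7+6·3 = 40 | 5·8 = 40
J: 3·3+3·3+1·7+1·0+6·0 = 25 | 5·5 = 25
E: 3·0+3·3+1·0+1·6+6·0 = 15 | 5·3 = 15
G: 3·4+3·1+1·0+1·5+6·0 = 20 | 5·4 = 20
L: 3·0+3·6+1·1+1·6+6·0 = 25 | 5·5 = 25
gcd(3,3,1,1,6,5) = 1

Coefficients: [3, 3, 1, 1, 6, 5]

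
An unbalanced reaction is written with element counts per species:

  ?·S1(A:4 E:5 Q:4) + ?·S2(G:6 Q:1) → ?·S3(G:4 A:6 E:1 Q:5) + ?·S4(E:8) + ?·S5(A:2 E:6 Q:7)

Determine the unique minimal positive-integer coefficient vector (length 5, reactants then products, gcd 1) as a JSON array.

Coefficients: [5, 2, 3, 2, 1]

G: 5·0+2·6 = 12 | 3·4+2·0+1·0 = 12
A: 5·4+2·0 = 20 | 3·6+2·0+1·2 = 20
E: 5·5+2·0 = 25 | 3·1+2·8+1·6 = 25
Q: 5·4+2·1 = 22 | 3·5+2·0+1·7 = 22
gcd(5,2,3,2,1) = 1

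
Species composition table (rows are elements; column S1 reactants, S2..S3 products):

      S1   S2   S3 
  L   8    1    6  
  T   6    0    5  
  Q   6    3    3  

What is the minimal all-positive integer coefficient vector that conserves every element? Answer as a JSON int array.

L: 5·8 = 40 | 4·1+6·6 = 40
T: 5·6 = 30 | 4·0+6·5 = 30
Q: 5·6 = 30 | 4·3+6·3 = 30
gcd(5,4,6) = 1

Coefficients: [5, 4, 6]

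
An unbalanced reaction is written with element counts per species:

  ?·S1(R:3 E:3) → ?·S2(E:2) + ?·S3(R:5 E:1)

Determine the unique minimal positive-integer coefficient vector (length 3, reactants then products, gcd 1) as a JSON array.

R: 5·3 = 15 | 6·0+3·5 = 15
E: 5·3 = 15 | 6·2+3·1 = 15
gcd(5,6,3) = 1

Coefficients: [5, 6, 3]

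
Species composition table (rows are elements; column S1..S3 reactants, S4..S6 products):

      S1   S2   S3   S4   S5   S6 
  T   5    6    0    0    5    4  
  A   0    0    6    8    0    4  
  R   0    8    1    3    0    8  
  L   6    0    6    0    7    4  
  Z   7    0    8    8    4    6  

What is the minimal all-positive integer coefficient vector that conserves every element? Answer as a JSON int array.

Coefficients: [2, 5, 6, 2, 4, 5]

T: 2·5+5·6+6·0 = 40 | 2·0+4·5+5·4 = 40
A: 2·0+5·0+6·6 = 36 | 2·8+4·0+5·4 = 36
R: 2·0+5·8+6·1 = 46 | 2·3+4·0+5·8 = 46
L: 2·6+5·0+6·6 = 48 | 2·0+4·7+5·4 = 48
Z: 2·7+5·0+6·8 = 62 | 2·8+4·4+5·6 = 62
gcd(2,5,6,2,4,5) = 1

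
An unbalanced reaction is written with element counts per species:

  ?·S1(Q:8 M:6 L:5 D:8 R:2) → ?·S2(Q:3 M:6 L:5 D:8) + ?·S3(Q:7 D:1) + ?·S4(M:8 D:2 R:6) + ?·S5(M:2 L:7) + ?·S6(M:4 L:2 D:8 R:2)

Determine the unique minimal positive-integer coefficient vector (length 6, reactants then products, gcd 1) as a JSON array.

Coefficients: [6, 2, 6, 1, 2, 3]

Q: 6·8 = 48 | 2·3+6·7+1·0+2·0+3·0 = 48
M: 6·6 = 36 | 2·6+6·0+1·8+2·2+3·4 = 36
L: 6·5 = 30 | 2·5+6·0+1·0+2·7+3·2 = 30
D: 6·8 = 48 | 2·8+6·1+1·2+2·0+3·8 = 48
R: 6·2 = 12 | 2·0+6·0+1·6+2·0+3·2 = 12
gcd(6,2,6,1,2,3) = 1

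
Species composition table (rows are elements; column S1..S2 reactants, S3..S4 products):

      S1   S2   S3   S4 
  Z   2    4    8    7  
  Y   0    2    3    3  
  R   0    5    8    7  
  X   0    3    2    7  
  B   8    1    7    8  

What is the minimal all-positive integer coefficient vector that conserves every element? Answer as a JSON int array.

Z: 3·2+6·4 = 30 | 2·8+2·7 = 30
Y: 3·0+6·2 = 12 | 2·3+2·3 = 12
R: 3·0+6·5 = 30 | 2·8+2·7 = 30
X: 3·0+6·3 = 18 | 2·2+2·7 = 18
B: 3·8+6·1 = 30 | 2·7+2·8 = 30
gcd(3,6,2,2) = 1

Coefficients: [3, 6, 2, 2]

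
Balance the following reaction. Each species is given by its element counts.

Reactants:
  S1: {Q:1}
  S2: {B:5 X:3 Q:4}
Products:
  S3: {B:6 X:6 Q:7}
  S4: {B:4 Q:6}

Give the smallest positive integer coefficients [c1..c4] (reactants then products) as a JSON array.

Coefficients: [5, 2, 1, 1]

B: 5·0+2·5 = 10 | 1·6+1·4 = 10
X: 5·0+2·3 = 6 | 1·6+1·0 = 6
Q: 5·1+2·4 = 13 | 1·7+1·6 = 13
gcd(5,2,1,1) = 1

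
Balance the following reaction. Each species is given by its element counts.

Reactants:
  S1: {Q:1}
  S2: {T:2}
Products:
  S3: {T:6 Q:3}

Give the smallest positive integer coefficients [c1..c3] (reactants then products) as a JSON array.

Coefficients: [3, 3, 1]

T: 3·0+3·2 = 6 | 1·6 = 6
Q: 3·1+3·0 = 3 | 1·3 = 3
gcd(3,3,1) = 1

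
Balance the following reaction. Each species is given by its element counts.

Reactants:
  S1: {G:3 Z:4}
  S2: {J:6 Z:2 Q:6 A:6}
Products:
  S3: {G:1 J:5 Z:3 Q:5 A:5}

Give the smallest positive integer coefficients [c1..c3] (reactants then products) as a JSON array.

G: 2·3+5·0 = 6 | 6·1 = 6
J: 2·0+5·6 = 30 | 6·5 = 30
Z: 2·4+5·2 = 18 | 6·3 = 18
Q: 2·0+5·6 = 30 | 6·5 = 30
A: 2·0+5·6 = 30 | 6·5 = 30
gcd(2,5,6) = 1

Coefficients: [2, 5, 6]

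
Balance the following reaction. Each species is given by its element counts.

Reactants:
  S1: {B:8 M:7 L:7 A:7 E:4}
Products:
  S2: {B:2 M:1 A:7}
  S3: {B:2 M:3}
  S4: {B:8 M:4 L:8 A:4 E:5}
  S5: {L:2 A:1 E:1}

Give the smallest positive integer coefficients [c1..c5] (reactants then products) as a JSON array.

B: 2·8 = 16 | 1·2+3·2+1·8+3·0 = 16
M: 2·7 = 14 | 1·1+3·3+1·4+3·0 = 14
L: 2·7 = 14 | 1·0+3·0+1·8+3·2 = 14
A: 2·7 = 14 | 1·7+3·0+1·4+3·1 = 14
E: 2·4 = 8 | 1·0+3·0+1·5+3·1 = 8
gcd(2,1,3,1,3) = 1

Coefficients: [2, 1, 3, 1, 3]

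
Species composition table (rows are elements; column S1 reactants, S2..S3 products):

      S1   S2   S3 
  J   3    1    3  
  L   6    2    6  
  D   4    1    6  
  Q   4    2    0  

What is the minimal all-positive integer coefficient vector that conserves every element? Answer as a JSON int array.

J: 3·3 = 9 | 6·1+1·3 = 9
L: 3·6 = 18 | 6·2+1·6 = 18
D: 3·4 = 12 | 6·1+1·6 = 12
Q: 3·4 = 12 | 6·2+1·0 = 12
gcd(3,6,1) = 1

Coefficients: [3, 6, 1]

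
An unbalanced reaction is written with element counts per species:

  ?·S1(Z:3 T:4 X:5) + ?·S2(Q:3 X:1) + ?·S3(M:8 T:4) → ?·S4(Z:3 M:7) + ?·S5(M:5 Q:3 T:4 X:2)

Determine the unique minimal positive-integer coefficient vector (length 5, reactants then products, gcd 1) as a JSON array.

Z: 1·3+5·0+4·0 = 3 | 1·3+5·0 = 3
M: 1·0+5·0+4·8 = 32 | 1·7+5·5 = 32
Q: 1·0+5·3+4·0 = 15 | 1·0+5·3 = 15
T: 1·4+5·0+4·4 = 20 | 1·0+5·4 = 20
X: 1·5+5·1+4·0 = 10 | 1·0+5·2 = 10
gcd(1,5,4,1,5) = 1

Coefficients: [1, 5, 4, 1, 5]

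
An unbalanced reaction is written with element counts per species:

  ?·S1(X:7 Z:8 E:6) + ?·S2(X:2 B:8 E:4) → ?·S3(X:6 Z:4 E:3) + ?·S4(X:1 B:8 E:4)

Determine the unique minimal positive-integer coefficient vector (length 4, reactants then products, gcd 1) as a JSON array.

Coefficients: [1, 5, 2, 5]

X: 1·7+5·2 = 17 | 2·6+5·1 = 17
B: 1·0+5·8 = 40 | 2·0+5·8 = 40
Z: 1·8+5·0 = 8 | 2·4+5·0 = 8
E: 1·6+5·4 = 26 | 2·3+5·4 = 26
gcd(1,5,2,5) = 1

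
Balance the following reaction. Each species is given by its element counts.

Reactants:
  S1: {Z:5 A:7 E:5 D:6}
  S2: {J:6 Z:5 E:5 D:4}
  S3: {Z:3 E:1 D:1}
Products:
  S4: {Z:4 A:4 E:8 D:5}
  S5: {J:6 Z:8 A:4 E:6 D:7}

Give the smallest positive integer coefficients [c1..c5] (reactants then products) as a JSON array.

Coefficients: [4, 5, 1, 2, 5]

J: 4·0+5·6+1·0 = 30 | 2·0+5·6 = 30
Z: 4·5+5·5+1·3 = 48 | 2·4+5·8 = 48
A: 4·7+5·0+1·0 = 28 | 2·4+5·4 = 28
E: 4·5+5·5+1·1 = 46 | 2·8+5·6 = 46
D: 4·6+5·4+1·1 = 45 | 2·5+5·7 = 45
gcd(4,5,1,2,5) = 1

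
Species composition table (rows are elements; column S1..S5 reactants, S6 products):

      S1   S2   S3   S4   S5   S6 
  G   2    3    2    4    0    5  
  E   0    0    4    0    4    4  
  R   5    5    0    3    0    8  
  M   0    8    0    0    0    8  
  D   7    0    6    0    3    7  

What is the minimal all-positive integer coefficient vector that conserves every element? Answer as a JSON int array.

Coefficients: [3, 6, 1, 1, 5, 6]

G: 3·2+6·3+1·2+1·4+5·0 = 30 | 6·5 = 30
E: 3·0+6·0+1·4+1·0+5·4 = 24 | 6·4 = 24
R: 3·5+6·5+1·0+1·3+5·0 = 48 | 6·8 = 48
M: 3·0+6·8+1·0+1·0+5·0 = 48 | 6·8 = 48
D: 3·7+6·0+1·6+1·0+5·3 = 42 | 6·7 = 42
gcd(3,6,1,1,5,6) = 1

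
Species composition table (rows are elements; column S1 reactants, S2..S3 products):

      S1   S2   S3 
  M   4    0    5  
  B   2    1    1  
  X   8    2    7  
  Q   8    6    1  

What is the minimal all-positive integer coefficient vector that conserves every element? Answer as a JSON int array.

Coefficients: [5, 6, 4]

M: 5·4 = 20 | 6·0+4·5 = 20
B: 5·2 = 10 | 6·1+4·1 = 10
X: 5·8 = 40 | 6·2+4·7 = 40
Q: 5·8 = 40 | 6·6+4·1 = 40
gcd(5,6,4) = 1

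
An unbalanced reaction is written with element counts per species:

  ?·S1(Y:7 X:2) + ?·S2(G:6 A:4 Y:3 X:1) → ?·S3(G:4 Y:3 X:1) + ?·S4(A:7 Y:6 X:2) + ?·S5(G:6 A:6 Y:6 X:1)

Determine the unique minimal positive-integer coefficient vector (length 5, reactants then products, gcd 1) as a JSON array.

G: 3·0+5·6 = 30 | 6·4+2·0+1·6 = 30
A: 3·0+5·4 = 20 | 6·0+2·7+1·6 = 20
Y: 3·7+5·3 = 36 | 6·3+2·6+1·6 = 36
X: 3·2+5·1 = 11 | 6·1+2·2+1·1 = 11
gcd(3,5,6,2,1) = 1

Coefficients: [3, 5, 6, 2, 1]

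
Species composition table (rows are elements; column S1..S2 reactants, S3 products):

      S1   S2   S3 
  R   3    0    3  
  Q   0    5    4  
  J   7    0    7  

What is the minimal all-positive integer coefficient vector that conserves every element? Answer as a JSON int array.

Coefficients: [5, 4, 5]

R: 5·3+4·0 = 15 | 5·3 = 15
Q: 5·0+4·5 = 20 | 5·4 = 20
J: 5·7+4·0 = 35 | 5·7 = 35
gcd(5,4,5) = 1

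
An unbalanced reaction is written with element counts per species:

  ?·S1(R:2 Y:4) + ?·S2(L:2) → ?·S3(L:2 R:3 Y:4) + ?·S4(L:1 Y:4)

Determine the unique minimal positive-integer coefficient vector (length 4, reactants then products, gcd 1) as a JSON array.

Coefficients: [6, 5, 4, 2]

L: 6·0+5·2 = 10 | 4·2+2·1 = 10
R: 6·2+5·0 = 12 | 4·3+2·0 = 12
Y: 6·4+5·0 = 24 | 4·4+2·4 = 24
gcd(6,5,4,2) = 1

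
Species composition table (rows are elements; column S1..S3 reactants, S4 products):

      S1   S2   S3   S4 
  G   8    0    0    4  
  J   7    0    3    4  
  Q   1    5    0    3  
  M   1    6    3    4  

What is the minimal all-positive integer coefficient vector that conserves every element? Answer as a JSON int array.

Coefficients: [3, 3, 1, 6]

G: 3·8+3·0+1·0 = 24 | 6·4 = 24
J: 3·7+3·0+1·3 = 24 | 6·4 = 24
Q: 3·1+3·5+1·0 = 18 | 6·3 = 18
M: 3·1+3·6+1·3 = 24 | 6·4 = 24
gcd(3,3,1,6) = 1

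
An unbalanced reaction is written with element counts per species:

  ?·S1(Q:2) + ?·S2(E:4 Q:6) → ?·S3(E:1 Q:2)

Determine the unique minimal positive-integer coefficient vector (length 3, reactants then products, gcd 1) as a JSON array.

E: 1·0+1·4 = 4 | 4·1 = 4
Q: 1·2+1·6 = 8 | 4·2 = 8
gcd(1,1,4) = 1

Coefficients: [1, 1, 4]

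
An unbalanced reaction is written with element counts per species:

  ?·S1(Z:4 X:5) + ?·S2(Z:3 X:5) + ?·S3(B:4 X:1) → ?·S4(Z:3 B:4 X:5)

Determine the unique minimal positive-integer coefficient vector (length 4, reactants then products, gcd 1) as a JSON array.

Z: 3·4+1·3+5·0 = 15 | 5·3 = 15
B: 3·0+1·0+5·4 = 20 | 5·4 = 20
X: 3·5+1·5+5·1 = 25 | 5·5 = 25
gcd(3,1,5,5) = 1

Coefficients: [3, 1, 5, 5]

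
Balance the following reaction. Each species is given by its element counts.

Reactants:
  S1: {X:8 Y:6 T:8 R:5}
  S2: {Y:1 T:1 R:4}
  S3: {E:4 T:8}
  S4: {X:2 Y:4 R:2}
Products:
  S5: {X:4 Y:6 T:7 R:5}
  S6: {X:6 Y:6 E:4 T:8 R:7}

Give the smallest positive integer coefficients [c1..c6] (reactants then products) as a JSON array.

X: 3·8+4·0+3·0+5·2 = 34 | 4·4+3·6 = 34
Y: 3·6+4·1+3·0+5·4 = 42 | 4·6+3·6 = 42
E: 3·0+4·0+3·4+5·0 = 12 | 4·0+3·4 = 12
T: 3·8+4·1+3·8+5·0 = 52 | 4·7+3·8 = 52
R: 3·5+4·4+3·0+5·2 = 41 | 4·5+3·7 = 41
gcd(3,4,3,5,4,3) = 1

Coefficients: [3, 4, 3, 5, 4, 3]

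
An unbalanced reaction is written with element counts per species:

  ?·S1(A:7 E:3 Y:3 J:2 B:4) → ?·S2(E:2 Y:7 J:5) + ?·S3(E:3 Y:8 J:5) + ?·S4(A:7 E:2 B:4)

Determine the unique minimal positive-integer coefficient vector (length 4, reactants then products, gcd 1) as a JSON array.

Coefficients: [5, 1, 1, 5]

A: 5·7 = 35 | 1·0+1·0+5·7 = 35
E: 5·3 = 15 | 1·2+1·3+5·2 = 15
Y: 5·3 = 15 | 1·7+1·8+5·0 = 15
J: 5·2 = 10 | 1·5+1·5+5·0 = 10
B: 5·4 = 20 | 1·0+1·0+5·4 = 20
gcd(5,1,1,5) = 1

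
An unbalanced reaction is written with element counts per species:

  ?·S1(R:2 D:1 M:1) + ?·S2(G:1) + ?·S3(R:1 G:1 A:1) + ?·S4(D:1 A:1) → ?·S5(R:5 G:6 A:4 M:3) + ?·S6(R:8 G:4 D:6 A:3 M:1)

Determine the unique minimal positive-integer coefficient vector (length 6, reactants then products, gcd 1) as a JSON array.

R: 4·2+5·0+5·1+2·0 = 13 | 1·5+1·8 = 13
G: 4·0+5·1+5·1+2·0 = 10 | 1·6+1·4 = 10
D: 4·1+5·0+5·0+2·1 = 6 | 1·0+1·6 = 6
A: 4·0+5·0+5·1+2·1 = 7 | 1·4+1·3 = 7
M: 4·1+5·0+5·0+2·0 = 4 | 1·3+1·1 = 4
gcd(4,5,5,2,1,1) = 1

Coefficients: [4, 5, 5, 2, 1, 1]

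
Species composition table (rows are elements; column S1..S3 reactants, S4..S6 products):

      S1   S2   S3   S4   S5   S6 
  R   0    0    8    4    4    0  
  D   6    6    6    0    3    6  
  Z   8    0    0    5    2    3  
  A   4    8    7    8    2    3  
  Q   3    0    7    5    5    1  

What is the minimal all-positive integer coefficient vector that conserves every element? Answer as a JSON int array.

R: 4·0+1·0+2·8 = 16 | 2·4+2·4+6·0 = 16
D: 4·6+1·6+2·6 = 42 | 2·0+2·3+6·6 = 42
Z: 4·8+1·0+2·0 = 32 | 2·5+2·2+6·3 = 32
A: 4·4+1·8+2·7 = 38 | 2·8+2·2+6·3 = 38
Q: 4·3+1·0+2·7 = 26 | 2·5+2·5+6·1 = 26
gcd(4,1,2,2,2,6) = 1

Coefficients: [4, 1, 2, 2, 2, 6]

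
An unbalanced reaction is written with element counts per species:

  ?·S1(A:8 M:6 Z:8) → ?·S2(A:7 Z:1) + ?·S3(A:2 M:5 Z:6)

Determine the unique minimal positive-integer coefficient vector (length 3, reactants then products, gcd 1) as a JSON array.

Coefficients: [5, 4, 6]

A: 5·8 = 40 | 4·7+6·2 = 40
M: 5·6 = 30 | 4·0+6·5 = 30
Z: 5·8 = 40 | 4·1+6·6 = 40
gcd(5,4,6) = 1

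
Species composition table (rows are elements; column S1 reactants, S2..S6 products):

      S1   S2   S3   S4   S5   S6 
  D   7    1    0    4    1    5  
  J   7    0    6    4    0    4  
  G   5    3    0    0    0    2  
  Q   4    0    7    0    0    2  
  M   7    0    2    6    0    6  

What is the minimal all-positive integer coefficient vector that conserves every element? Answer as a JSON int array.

Coefficients: [4, 6, 2, 3, 5, 1]

D: 4·7 = 28 | 6·1+2·0+3·4+5·1+1·5 = 28
J: 4·7 = 28 | 6·0+2·6+3·4+5·0+1·4 = 28
G: 4·5 = 20 | 6·3+2·0+3·0+5·0+1·2 = 20
Q: 4·4 = 16 | 6·0+2·7+3·0+5·0+1·2 = 16
M: 4·7 = 28 | 6·0+2·2+3·6+5·0+1·6 = 28
gcd(4,6,2,3,5,1) = 1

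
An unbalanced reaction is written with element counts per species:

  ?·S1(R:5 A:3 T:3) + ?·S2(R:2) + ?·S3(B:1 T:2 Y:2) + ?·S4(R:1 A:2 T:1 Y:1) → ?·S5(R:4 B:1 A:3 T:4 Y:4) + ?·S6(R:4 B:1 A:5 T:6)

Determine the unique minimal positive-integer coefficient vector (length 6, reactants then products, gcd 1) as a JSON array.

Coefficients: [2, 1, 4, 4, 3, 1]

R: 2·5+1·2+4·0+4·1 = 16 | 3·4+1·4 = 16
B: 2·0+1·0+4·1+4·0 = 4 | 3·1+1·1 = 4
A: 2·3+1·0+4·0+4·2 = 14 | 3·3+1·5 = 14
T: 2·3+1·0+4·2+4·1 = 18 | 3·4+1·6 = 18
Y: 2·0+1·0+4·2+4·1 = 12 | 3·4+1·0 = 12
gcd(2,1,4,4,3,1) = 1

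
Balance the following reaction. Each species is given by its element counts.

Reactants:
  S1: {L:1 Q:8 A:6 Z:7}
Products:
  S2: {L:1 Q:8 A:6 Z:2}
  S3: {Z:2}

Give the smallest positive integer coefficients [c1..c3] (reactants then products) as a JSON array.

Coefficients: [2, 2, 5]

L: 2·1 = 2 | 2·1+5·0 = 2
Q: 2·8 = 16 | 2·8+5·0 = 16
A: 2·6 = 12 | 2·6+5·0 = 12
Z: 2·7 = 14 | 2·2+5·2 = 14
gcd(2,2,5) = 1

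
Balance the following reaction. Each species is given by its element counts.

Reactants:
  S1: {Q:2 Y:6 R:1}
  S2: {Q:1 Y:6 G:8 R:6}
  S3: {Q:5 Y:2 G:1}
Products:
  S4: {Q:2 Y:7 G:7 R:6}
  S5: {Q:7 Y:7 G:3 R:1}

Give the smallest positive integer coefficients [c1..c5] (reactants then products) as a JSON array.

Coefficients: [3, 5, 4, 5, 3]

Q: 3·2+5·1+4·5 = 31 | 5·2+3·7 = 31
Y: 3·6+5·6+4·2 = 56 | 5·7+3·7 = 56
G: 3·0+5·8+4·1 = 44 | 5·7+3·3 = 44
R: 3·1+5·6+4·0 = 33 | 5·6+3·1 = 33
gcd(3,5,4,5,3) = 1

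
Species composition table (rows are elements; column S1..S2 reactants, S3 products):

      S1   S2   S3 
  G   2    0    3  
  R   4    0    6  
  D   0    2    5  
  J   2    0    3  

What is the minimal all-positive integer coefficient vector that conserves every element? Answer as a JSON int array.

G: 3·2+5·0 = 6 | 2·3 = 6
R: 3·4+5·0 = 12 | 2·6 = 12
D: 3·0+5·2 = 10 | 2·5 = 10
J: 3·2+5·0 = 6 | 2·3 = 6
gcd(3,5,2) = 1

Coefficients: [3, 5, 2]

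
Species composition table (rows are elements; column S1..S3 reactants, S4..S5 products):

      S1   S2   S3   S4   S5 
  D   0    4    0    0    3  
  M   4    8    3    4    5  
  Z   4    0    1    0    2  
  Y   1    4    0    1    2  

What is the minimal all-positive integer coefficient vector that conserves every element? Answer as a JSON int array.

D: 1·0+3·4+4·0 = 12 | 5·0+4·3 = 12
M: 1·4+3·8+4·3 = 40 | 5·4+4·5 = 40
Z: 1·4+3·0+4·1 = 8 | 5·0+4·2 = 8
Y: 1·1+3·4+4·0 = 13 | 5·1+4·2 = 13
gcd(1,3,4,5,4) = 1

Coefficients: [1, 3, 4, 5, 4]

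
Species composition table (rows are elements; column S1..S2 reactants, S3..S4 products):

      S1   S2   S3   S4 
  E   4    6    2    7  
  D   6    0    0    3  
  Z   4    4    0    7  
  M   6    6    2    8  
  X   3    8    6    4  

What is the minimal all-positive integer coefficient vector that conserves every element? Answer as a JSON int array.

E: 2·4+5·6 = 38 | 5·2+4·7 = 38
D: 2·6+5·0 = 12 | 5·0+4·3 = 12
Z: 2·4+5·4 = 28 | 5·0+4·7 = 28
M: 2·6+5·6 = 42 | 5·2+4·8 = 42
X: 2·3+5·8 = 46 | 5·6+4·4 = 46
gcd(2,5,5,4) = 1

Coefficients: [2, 5, 5, 4]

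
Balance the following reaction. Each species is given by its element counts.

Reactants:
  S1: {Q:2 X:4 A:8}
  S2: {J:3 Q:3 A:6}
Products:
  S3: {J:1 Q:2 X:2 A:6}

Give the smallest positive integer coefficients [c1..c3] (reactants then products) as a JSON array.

J: 3·0+2·3 = 6 | 6·1 = 6
Q: 3·2+2·3 = 12 | 6·2 = 12
X: 3·4+2·0 = 12 | 6·2 = 12
A: 3·8+2·6 = 36 | 6·6 = 36
gcd(3,2,6) = 1

Coefficients: [3, 2, 6]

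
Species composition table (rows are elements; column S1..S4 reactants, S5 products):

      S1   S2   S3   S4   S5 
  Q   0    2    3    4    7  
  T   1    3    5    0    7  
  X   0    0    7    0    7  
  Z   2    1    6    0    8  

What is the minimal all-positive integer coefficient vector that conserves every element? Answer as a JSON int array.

Coefficients: [4, 2, 5, 4, 5]

Q: 4·0+2·2+5·3+4·4 = 35 | 5·7 = 35
T: 4·1+2·3+5·5+4·0 = 35 | 5·7 = 35
X: 4·0+2·0+5·7+4·0 = 35 | 5·7 = 35
Z: 4·2+2·1+5·6+4·0 = 40 | 5·8 = 40
gcd(4,2,5,4,5) = 1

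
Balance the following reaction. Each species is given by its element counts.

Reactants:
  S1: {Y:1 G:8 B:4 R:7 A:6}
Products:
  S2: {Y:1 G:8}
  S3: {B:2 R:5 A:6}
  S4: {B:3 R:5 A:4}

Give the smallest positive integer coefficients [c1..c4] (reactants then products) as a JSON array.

Coefficients: [5, 5, 1, 6]

Y: 5·1 = 5 | 5·1+1·0+6·0 = 5
G: 5·8 = 40 | 5·8+1·0+6·0 = 40
B: 5·4 = 20 | 5·0+1·2+6·3 = 20
R: 5·7 = 35 | 5·0+1·5+6·5 = 35
A: 5·6 = 30 | 5·0+1·6+6·4 = 30
gcd(5,5,1,6) = 1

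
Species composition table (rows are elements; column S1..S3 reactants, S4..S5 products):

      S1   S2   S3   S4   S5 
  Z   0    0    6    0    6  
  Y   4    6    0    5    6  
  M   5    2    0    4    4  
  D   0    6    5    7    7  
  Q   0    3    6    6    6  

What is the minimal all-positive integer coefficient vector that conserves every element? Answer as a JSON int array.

Z: 4·0+4·0+5·6 = 30 | 2·0+5·6 = 30
Y: 4·4+4·6+5·0 = 40 | 2·5+5·6 = 40
M: 4·5+4·2+5·0 = 28 | 2·4+5·4 = 28
D: 4·0+4·6+5·5 = 49 | 2·7+5·7 = 49
Q: 4·0+4·3+5·6 = 42 | 2·6+5·6 = 42
gcd(4,4,5,2,5) = 1

Coefficients: [4, 4, 5, 2, 5]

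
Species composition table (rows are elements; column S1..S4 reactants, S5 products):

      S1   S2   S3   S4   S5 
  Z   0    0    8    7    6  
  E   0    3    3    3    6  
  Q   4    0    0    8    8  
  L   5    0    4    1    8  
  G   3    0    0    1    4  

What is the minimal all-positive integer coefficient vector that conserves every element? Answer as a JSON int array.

Coefficients: [6, 6, 2, 2, 5]

Z: 6·0+6·0+2·8+2·7 = 30 | 5·6 = 30
E: 6·0+6·3+2·3+2·3 = 30 | 5·6 = 30
Q: 6·4+6·0+2·0+2·8 = 40 | 5·8 = 40
L: 6·5+6·0+2·4+2·1 = 40 | 5·8 = 40
G: 6·3+6·0+2·0+2·1 = 20 | 5·4 = 20
gcd(6,6,2,2,5) = 1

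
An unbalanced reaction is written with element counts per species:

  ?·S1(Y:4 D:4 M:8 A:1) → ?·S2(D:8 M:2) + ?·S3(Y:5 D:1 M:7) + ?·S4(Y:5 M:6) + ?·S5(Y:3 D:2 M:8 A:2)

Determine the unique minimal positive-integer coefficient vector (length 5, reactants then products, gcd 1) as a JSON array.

Coefficients: [6, 2, 2, 1, 3]

Y: 6·4 = 24 | 2·0+2·5+1·5+3·3 = 24
D: 6·4 = 24 | 2·8+2·1+1·0+3·2 = 24
M: 6·8 = 48 | 2·2+2·7+1·6+3·8 = 48
A: 6·1 = 6 | 2·0+2·0+1·0+3·2 = 6
gcd(6,2,2,1,3) = 1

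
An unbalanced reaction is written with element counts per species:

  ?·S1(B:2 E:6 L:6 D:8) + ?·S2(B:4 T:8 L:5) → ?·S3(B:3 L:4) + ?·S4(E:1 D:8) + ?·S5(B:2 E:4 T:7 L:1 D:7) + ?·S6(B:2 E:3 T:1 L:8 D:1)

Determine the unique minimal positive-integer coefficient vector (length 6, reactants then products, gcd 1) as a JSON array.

B: 6·2+5·4 = 32 | 4·3+1·0+5·2+5·2 = 32
E: 6·6+5·0 = 36 | 4·0+1·1+5·4+5·3 = 36
T: 6·0+5·8 = 40 | 4·0+1·0+5·7+5·1 = 40
L: 6·6+5·5 = 61 | 4·4+1·0+5·1+5·8 = 61
D: 6·8+5·0 = 48 | 4·0+1·8+5·7+5·1 = 48
gcd(6,5,4,1,5,5) = 1

Coefficients: [6, 5, 4, 1, 5, 5]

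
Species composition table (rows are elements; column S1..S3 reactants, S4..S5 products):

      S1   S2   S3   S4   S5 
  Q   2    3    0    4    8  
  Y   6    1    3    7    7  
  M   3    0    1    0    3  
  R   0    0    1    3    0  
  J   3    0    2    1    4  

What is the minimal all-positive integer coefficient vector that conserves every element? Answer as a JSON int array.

Q: 1·2+6·3+3·0 = 20 | 1·4+2·8 = 20
Y: 1·6+6·1+3·3 = 21 | 1·7+2·7 = 21
M: 1·3+6·0+3·1 = 6 | 1·0+2·3 = 6
R: 1·0+6·0+3·1 = 3 | 1·3+2·0 = 3
J: 1·3+6·0+3·2 = 9 | 1·1+2·4 = 9
gcd(1,6,3,1,2) = 1

Coefficients: [1, 6, 3, 1, 2]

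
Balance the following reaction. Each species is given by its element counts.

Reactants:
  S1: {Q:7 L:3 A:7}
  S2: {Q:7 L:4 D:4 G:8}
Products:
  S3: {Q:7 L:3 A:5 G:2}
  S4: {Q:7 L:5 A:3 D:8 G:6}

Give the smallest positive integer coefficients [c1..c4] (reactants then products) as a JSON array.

Q: 4·7+2·7 = 42 | 5·7+1·7 = 42
L: 4·3+2·4 = 20 | 5·3+1·5 = 20
A: 4·7+2·0 = 28 | 5·5+1·3 = 28
D: 4·0+2·4 = 8 | 5·0+1·8 = 8
G: 4·0+2·8 = 16 | 5·2+1·6 = 16
gcd(4,2,5,1) = 1

Coefficients: [4, 2, 5, 1]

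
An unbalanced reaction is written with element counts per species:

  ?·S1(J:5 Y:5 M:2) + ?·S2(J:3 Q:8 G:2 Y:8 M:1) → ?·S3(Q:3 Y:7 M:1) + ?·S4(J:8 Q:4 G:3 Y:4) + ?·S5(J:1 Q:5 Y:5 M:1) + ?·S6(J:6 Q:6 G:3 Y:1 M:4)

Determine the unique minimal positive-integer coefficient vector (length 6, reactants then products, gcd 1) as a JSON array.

Coefficients: [3, 6, 5, 3, 3, 1]

J: 3·5+6·3 = 33 | 5·0+3·8+3·1+1·6 = 33
Q: 3·0+6·8 = 48 | 5·3+3·4+3·5+1·6 = 48
G: 3·0+6·2 = 12 | 5·0+3·3+3·0+1·3 = 12
Y: 3·5+6·8 = 63 | 5·7+3·4+3·5+1·1 = 63
M: 3·2+6·1 = 12 | 5·1+3·0+3·1+1·4 = 12
gcd(3,6,5,3,3,1) = 1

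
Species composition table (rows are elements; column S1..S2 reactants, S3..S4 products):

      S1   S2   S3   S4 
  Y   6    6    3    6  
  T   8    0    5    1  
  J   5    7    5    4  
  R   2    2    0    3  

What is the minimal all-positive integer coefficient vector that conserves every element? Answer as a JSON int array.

Coefficients: [3, 3, 4, 4]

Y: 3·6+3·6 = 36 | 4·3+4·6 = 36
T: 3·8+3·0 = 24 | 4·5+4·1 = 24
J: 3·5+3·7 = 36 | 4·5+4·4 = 36
R: 3·2+3·2 = 12 | 4·0+4·3 = 12
gcd(3,3,4,4) = 1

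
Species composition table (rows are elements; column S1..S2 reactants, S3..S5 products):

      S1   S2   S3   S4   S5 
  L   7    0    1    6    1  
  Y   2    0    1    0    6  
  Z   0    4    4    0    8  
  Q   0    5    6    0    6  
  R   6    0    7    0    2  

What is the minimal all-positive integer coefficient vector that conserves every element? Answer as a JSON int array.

L: 5·7+6·0 = 35 | 4·1+5·6+1·1 = 35
Y: 5·2+6·0 = 10 | 4·1+5·0+1·6 = 10
Z: 5·0+6·4 = 24 | 4·4+5·0+1·8 = 24
Q: 5·0+6·5 = 30 | 4·6+5·0+1·6 = 30
R: 5·6+6·0 = 30 | 4·7+5·0+1·2 = 30
gcd(5,6,4,5,1) = 1

Coefficients: [5, 6, 4, 5, 1]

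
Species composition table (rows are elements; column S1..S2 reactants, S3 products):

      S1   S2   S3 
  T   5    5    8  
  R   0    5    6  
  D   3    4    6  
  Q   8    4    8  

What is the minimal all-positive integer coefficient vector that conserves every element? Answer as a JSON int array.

T: 2·5+6·5 = 40 | 5·8 = 40
R: 2·0+6·5 = 30 | 5·6 = 30
D: 2·3+6·4 = 30 | 5·6 = 30
Q: 2·8+6·4 = 40 | 5·8 = 40
gcd(2,6,5) = 1

Coefficients: [2, 6, 5]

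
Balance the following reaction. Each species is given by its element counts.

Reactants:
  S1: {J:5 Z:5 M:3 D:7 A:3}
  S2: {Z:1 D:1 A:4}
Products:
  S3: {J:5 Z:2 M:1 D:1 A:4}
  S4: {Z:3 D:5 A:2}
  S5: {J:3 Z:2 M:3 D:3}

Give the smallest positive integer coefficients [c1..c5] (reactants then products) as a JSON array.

Coefficients: [6, 1, 3, 5, 5]

J: 6·5+1·0 = 30 | 3·5+5·0+5·3 = 30
Z: 6·5+1·1 = 31 | 3·2+5·3+5·2 = 31
M: 6·3+1·0 = 18 | 3·1+5·0+5·3 = 18
D: 6·7+1·1 = 43 | 3·1+5·5+5·3 = 43
A: 6·3+1·4 = 22 | 3·4+5·2+5·0 = 22
gcd(6,1,3,5,5) = 1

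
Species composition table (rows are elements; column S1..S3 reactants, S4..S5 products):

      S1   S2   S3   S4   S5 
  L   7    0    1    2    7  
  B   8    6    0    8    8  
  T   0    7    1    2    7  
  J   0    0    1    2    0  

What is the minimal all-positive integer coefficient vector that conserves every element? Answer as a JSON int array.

Coefficients: [4, 4, 6, 3, 4]

L: 4·7+4·0+6·1 = 34 | 3·2+4·7 = 34
B: 4·8+4·6+6·0 = 56 | 3·8+4·8 = 56
T: 4·0+4·7+6·1 = 34 | 3·2+4·7 = 34
J: 4·0+4·0+6·1 = 6 | 3·2+4·0 = 6
gcd(4,4,6,3,4) = 1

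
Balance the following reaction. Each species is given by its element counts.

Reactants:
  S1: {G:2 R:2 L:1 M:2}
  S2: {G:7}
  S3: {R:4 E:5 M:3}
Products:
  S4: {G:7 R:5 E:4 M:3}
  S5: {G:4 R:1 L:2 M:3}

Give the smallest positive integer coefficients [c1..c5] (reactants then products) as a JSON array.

G: 6·2+5·7+4·0 = 47 | 5·7+3·4 = 47
R: 6·2+5·0+4·4 = 28 | 5·5+3·1 = 28
L: 6·1+5·0+4·0 = 6 | 5·0+3·2 = 6
E: 6·0+5·0+4·5 = 20 | 5·4+3·0 = 20
M: 6·2+5·0+4·3 = 24 | 5·3+3·3 = 24
gcd(6,5,4,5,3) = 1

Coefficients: [6, 5, 4, 5, 3]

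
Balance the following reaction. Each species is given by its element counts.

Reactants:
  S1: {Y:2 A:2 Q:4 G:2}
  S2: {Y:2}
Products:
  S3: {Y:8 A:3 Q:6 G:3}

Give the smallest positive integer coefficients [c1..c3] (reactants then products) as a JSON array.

Coefficients: [3, 5, 2]

Y: 3·2+5·2 = 16 | 2·8 = 16
A: 3·2+5·0 = 6 | 2·3 = 6
Q: 3·4+5·0 = 12 | 2·6 = 12
G: 3·2+5·0 = 6 | 2·3 = 6
gcd(3,5,2) = 1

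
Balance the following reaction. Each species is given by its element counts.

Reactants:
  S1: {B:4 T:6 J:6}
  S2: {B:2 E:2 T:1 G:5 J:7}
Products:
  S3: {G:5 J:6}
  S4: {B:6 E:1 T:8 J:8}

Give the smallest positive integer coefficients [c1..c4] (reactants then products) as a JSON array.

Coefficients: [5, 2, 2, 4]

B: 5·4+2·2 = 24 | 2·0+4·6 = 24
E: 5·0+2·2 = 4 | 2·0+4·1 = 4
T: 5·6+2·1 = 32 | 2·0+4·8 = 32
G: 5·0+2·5 = 10 | 2·5+4·0 = 10
J: 5·6+2·7 = 44 | 2·6+4·8 = 44
gcd(5,2,2,4) = 1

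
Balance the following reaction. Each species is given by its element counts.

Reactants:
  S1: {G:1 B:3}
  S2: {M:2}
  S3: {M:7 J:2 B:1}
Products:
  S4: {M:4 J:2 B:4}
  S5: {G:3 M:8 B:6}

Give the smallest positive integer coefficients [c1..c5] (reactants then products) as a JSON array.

G: 6·1+5·0+2·0 = 6 | 2·0+2·3 = 6
M: 6·0+5·2+2·7 = 24 | 2·4+2·8 = 24
J: 6·0+5·0+2·2 = 4 | 2·2+2·0 = 4
B: 6·3+5·0+2·1 = 20 | 2·4+2·6 = 20
gcd(6,5,2,2,2) = 1

Coefficients: [6, 5, 2, 2, 2]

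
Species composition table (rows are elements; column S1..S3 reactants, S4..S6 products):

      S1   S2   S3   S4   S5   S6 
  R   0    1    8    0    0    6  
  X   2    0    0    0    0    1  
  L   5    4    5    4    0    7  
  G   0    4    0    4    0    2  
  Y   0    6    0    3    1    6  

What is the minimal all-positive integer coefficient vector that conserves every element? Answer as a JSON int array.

R: 1·0+4·1+1·8 = 12 | 3·0+3·0+2·6 = 12
X: 1·2+4·0+1·0 = 2 | 3·0+3·0+2·1 = 2
L: 1·5+4·4+1·5 = 26 | 3·4+3·0+2·7 = 26
G: 1·0+4·4+1·0 = 16 | 3·4+3·0+2·2 = 16
Y: 1·0+4·6+1·0 = 24 | 3·3+3·1+2·6 = 24
gcd(1,4,1,3,3,2) = 1

Coefficients: [1, 4, 1, 3, 3, 2]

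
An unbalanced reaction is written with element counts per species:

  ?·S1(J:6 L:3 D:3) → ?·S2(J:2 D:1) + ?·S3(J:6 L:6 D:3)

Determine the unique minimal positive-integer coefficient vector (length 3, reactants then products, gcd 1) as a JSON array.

Coefficients: [2, 3, 1]

J: 2·6 = 12 | 3·2+1·6 = 12
L: 2·3 = 6 | 3·0+1·6 = 6
D: 2·3 = 6 | 3·1+1·3 = 6
gcd(2,3,1) = 1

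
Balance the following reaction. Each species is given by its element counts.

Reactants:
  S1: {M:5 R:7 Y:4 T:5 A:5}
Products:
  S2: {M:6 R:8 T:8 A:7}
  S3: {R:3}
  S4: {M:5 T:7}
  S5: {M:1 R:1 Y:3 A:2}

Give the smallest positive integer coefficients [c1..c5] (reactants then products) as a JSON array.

M: 3·5 = 15 | 1·6+3·0+1·5+4·1 = 15
R: 3·7 = 21 | 1·8+3·3+1·0+4·1 = 21
Y: 3·4 = 12 | 1·0+3·0+1·0+4·3 = 12
T: 3·5 = 15 | 1·8+3·0+1·7+4·0 = 15
A: 3·5 = 15 | 1·7+3·0+1·0+4·2 = 15
gcd(3,1,3,1,4) = 1

Coefficients: [3, 1, 3, 1, 4]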